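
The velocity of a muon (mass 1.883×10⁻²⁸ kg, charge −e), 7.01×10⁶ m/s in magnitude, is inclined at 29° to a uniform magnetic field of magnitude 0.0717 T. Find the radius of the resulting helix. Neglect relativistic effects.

r ≈ 0.0557 m

v⊥ = v sinθ = 7.01×10⁶·sin29° ≈ 3.399×10⁶ m/s.
r = m v⊥/(|q|B) = (1.883×10⁻²⁸)(3.399×10⁶)/((1.602×10⁻¹⁹)(0.0717)) ≈ 0.0557 m.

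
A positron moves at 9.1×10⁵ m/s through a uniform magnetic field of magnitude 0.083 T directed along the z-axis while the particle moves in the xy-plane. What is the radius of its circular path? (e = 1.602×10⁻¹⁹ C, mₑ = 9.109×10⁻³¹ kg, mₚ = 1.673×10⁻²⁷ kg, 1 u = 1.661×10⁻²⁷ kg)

r ≈ 6.2×10⁻⁵ m

The magnetic force provides the centripetal force: |q|vB = mv²/r.
r = mv/(|q|B) = (9.109×10⁻³¹)(9.1×10⁵)/((1.602×10⁻¹⁹)(0.083)) ≈ 6.2×10⁻⁵ m.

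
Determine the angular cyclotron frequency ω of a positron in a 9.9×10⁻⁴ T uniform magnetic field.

ω = |q|B/m.
ω = (1.602×10⁻¹⁹)(9.9×10⁻⁴)/9.109×10⁻³¹ ≈ 1.7×10⁸ rad/s.

ω ≈ 1.7×10⁸ rad/s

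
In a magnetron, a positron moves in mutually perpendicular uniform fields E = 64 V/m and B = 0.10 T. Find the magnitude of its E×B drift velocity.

The E×B drift speed is v_d = E/B.
v_d = 64/0.10 = 640 m/s.

v_d ≈ 640 m/s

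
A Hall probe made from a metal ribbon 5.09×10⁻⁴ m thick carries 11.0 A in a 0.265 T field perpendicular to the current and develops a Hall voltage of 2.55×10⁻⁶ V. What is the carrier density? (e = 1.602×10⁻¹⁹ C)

From V_H = IB/(n e t), n = IB/(V_H e t).
n = (11.0)(0.265)/((2.55×10⁻⁶)(1.602×10⁻¹⁹)(5.09×10⁻⁴)) ≈ 1.40×10²⁸ m⁻³.

n ≈ 1.40×10²⁸ m⁻³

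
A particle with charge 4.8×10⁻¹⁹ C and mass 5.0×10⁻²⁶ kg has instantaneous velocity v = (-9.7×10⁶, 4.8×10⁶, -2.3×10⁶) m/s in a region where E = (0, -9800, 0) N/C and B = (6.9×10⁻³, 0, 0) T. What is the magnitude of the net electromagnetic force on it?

|F| ≈ 2.01×10⁻¹⁴ N

v×B = (0, -1.59×10⁴, -3.31×10⁴) N/C.
E + v×B = (0, -2.57×10⁴, -3.31×10⁴) N/C.
F = q(E + v×B) = (4.8×10⁻¹⁹ C)·(0, -2.57×10⁴, -3.31×10⁴) = (0, -1.23×10⁻¹⁴, -1.59×10⁻¹⁴) N.
|F| = 2.01×10⁻¹⁴ N.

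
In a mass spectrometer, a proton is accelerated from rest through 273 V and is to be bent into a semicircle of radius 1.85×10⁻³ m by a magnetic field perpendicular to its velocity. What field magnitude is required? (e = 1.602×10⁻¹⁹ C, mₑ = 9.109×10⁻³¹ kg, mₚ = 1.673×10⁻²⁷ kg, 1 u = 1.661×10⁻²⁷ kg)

v = √(2|q|V/m) = √(2·1.602×10⁻¹⁹·273/1.673×10⁻²⁷) ≈ 2.287×10⁵ m/s.
B = mv/(|q|r) = (1.673×10⁻²⁷)(2.287×10⁵)/((1.602×10⁻¹⁹)(1.85×10⁻³)) ≈ 1.29 T.

B ≈ 1.29 T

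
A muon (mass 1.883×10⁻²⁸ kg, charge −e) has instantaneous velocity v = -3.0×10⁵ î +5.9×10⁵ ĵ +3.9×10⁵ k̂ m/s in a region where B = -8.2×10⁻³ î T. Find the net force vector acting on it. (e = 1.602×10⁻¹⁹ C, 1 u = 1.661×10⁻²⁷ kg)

F ≈ (0, 5.12×10⁻¹⁶, -7.75×10⁻¹⁶) N

v×B = (0, -3200, 4840) N/C.
F = q v×B = (−1.602×10⁻¹⁹ C)·(0, -3200, 4840) = (0, 5.12×10⁻¹⁶, -7.75×10⁻¹⁶) N.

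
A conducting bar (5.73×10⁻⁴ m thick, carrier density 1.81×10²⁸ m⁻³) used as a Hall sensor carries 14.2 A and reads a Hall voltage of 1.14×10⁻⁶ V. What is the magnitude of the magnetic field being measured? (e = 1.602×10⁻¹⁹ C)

From V_H = IB/(n e t), B = V_H n e t / I.
B = (1.14×10⁻⁶)(1.81×10²⁸)(1.602×10⁻¹⁹)(5.73×10⁻⁴)/14.2 ≈ 0.133 T.

B ≈ 0.133 T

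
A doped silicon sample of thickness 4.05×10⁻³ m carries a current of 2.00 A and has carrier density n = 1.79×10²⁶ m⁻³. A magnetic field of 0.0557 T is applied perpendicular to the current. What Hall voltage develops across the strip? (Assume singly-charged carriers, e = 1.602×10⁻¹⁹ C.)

V_H ≈ 9.59×10⁻⁷ V

V_H = IB/(n e t).
V_H = (2.00)(0.0557)/((1.79×10²⁶)(1.602×10⁻¹⁹)(4.05×10⁻³)) ≈ 9.59×10⁻⁷ V.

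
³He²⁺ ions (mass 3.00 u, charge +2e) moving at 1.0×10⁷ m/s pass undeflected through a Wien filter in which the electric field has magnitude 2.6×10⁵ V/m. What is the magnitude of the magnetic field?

Balance of forces in the selector: qE = qvB ⇒ B = E/v.
B = 2.6×10⁵/1.0×10⁷ = 0.026 T.

B = 0.026 T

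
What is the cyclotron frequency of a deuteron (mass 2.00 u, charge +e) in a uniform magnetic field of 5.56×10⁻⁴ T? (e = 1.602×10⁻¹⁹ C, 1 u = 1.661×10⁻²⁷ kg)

f ≈ 4270 Hz

f = |q|B/(2πm).
f = (1.602×10⁻¹⁹)(5.56×10⁻⁴)/(2π·3.322×10⁻²⁷) ≈ 4270 Hz.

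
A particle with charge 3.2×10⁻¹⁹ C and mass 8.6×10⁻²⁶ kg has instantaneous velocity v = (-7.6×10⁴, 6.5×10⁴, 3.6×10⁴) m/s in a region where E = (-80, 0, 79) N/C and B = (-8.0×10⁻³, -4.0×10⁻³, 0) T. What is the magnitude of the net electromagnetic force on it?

v×B = (144, -288, 824) N/C.
E + v×B = (64.0, -288, 903) N/C.
F = q(E + v×B) = (3.2×10⁻¹⁹ C)·(64.0, -288, 903) = (2.05×10⁻¹⁷, -9.22×10⁻¹⁷, 2.89×10⁻¹⁶) N.
|F| = 3.04×10⁻¹⁶ N.

|F| ≈ 3.04×10⁻¹⁶ N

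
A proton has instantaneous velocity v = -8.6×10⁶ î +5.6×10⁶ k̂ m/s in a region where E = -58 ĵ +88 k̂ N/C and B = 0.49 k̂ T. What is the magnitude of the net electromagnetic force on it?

v×B = (0, 4.21×10⁶, 0) N/C.
E + v×B = (0, 4.21×10⁶, 88.0) N/C.
F = q(E + v×B) = (1.602×10⁻¹⁹ C)·(0, 4.21×10⁶, 88.0) = (0, 6.75×10⁻¹³, 1.41×10⁻¹⁷) N.
|F| = 6.75×10⁻¹³ N.

|F| ≈ 6.75×10⁻¹³ N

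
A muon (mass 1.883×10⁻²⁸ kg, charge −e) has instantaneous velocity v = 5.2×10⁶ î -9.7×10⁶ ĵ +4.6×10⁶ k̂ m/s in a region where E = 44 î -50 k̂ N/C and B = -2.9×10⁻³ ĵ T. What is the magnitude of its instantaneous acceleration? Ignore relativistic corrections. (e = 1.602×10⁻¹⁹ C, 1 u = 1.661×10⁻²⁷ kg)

|a| ≈ 1.72×10¹³ m/s²

v×B = (1.33×10⁴, 0, -1.51×10⁴) N/C.
E + v×B = (1.34×10⁴, 0, -1.51×10⁴) N/C.
F = q(E + v×B) = (−1.602×10⁻¹⁹ C)·(1.34×10⁴, 0, -1.51×10⁴) = (-2.14×10⁻¹⁵, 0, 2.42×10⁻¹⁵) N.
|a| = |F|/m = 3.236×10⁻¹⁵/1.883×10⁻²⁸ ≈ 1.72×10¹³ m/s².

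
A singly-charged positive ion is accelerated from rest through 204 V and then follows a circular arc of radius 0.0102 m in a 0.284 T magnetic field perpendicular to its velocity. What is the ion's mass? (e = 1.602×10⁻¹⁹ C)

Combine |q|V = ½mv² and r = mv/(|q|B): eliminate v to get m = qB²r²/(2V).
m = (1.602×10⁻¹⁹)(0.284)²(0.0102)²/(2·204) ≈ 3.29×10⁻²⁷ kg.

m ≈ 3.29×10⁻²⁷ kg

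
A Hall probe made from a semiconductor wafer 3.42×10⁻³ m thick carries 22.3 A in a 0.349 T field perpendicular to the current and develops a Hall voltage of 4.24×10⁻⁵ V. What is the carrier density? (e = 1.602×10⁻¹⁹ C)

n ≈ 3.35×10²⁶ m⁻³

From V_H = IB/(n e t), n = IB/(V_H e t).
n = (22.3)(0.349)/((4.24×10⁻⁵)(1.602×10⁻¹⁹)(3.42×10⁻³)) ≈ 3.35×10²⁶ m⁻³.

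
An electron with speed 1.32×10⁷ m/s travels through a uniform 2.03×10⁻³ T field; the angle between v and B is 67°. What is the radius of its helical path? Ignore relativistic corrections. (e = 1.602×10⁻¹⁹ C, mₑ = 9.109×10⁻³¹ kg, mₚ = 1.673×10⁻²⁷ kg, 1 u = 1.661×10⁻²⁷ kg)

r ≈ 0.0340 m

v⊥ = v sinθ = 1.32×10⁷·sin67° ≈ 1.215×10⁷ m/s.
r = m v⊥/(|q|B) = (9.109×10⁻³¹)(1.215×10⁷)/((1.602×10⁻¹⁹)(2.03×10⁻³)) ≈ 0.0340 m.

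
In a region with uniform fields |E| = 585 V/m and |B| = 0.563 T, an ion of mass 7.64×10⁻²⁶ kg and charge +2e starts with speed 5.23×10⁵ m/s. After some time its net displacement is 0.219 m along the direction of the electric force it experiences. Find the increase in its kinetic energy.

ΔKE ≈ 4.10×10⁻¹⁷ J

The magnetic force is always ⟂ v and does no work; only the electric force changes KE.
ΔKE = F_E · d = |q|E d = (3.204×10⁻¹⁹)(585)(0.219) ≈ 4.10×10⁻¹⁷ J.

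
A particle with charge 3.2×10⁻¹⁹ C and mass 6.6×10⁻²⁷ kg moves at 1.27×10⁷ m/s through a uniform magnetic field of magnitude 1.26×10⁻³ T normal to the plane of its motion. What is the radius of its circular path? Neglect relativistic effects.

r ≈ 208 m

The magnetic force provides the centripetal force: |q|vB = mv²/r.
r = mv/(|q|B) = (6.6×10⁻²⁷)(1.27×10⁷)/((3.2×10⁻¹⁹)(1.26×10⁻³)) ≈ 208 m.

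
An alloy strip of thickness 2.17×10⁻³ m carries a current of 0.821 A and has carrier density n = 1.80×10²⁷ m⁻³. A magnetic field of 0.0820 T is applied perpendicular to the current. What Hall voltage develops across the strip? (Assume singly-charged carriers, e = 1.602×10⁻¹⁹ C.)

V_H ≈ 1.08×10⁻⁷ V

V_H = IB/(n e t).
V_H = (0.821)(0.0820)/((1.80×10²⁷)(1.602×10⁻¹⁹)(2.17×10⁻³)) ≈ 1.08×10⁻⁷ V.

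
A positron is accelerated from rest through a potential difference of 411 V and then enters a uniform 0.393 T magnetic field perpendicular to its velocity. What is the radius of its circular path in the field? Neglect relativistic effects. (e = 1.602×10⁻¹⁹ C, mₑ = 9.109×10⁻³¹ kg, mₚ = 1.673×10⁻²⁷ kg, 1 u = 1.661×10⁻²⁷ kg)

Acceleration: |q|V = ½mv² ⇒ v = √(2|q|V/m) = √(2·1.602×10⁻¹⁹·411/9.109×10⁻³¹) ≈ 1.202×10⁷ m/s.
In the field: r = mv/(|q|B) = (9.109×10⁻³¹)(1.202×10⁷)/((1.602×10⁻¹⁹)(0.393)) ≈ 1.74×10⁻⁴ m.

r ≈ 1.74×10⁻⁴ m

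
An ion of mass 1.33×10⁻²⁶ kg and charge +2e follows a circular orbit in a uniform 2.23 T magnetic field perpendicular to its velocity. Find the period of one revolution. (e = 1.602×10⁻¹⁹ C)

The cyclotron period depends only on m, q, B: T = 2πm/(|q|B).
T = 2π(1.33×10⁻²⁶)/((3.204×10⁻¹⁹)(2.23)) ≈ 1.17×10⁻⁷ s.

T ≈ 1.17×10⁻⁷ s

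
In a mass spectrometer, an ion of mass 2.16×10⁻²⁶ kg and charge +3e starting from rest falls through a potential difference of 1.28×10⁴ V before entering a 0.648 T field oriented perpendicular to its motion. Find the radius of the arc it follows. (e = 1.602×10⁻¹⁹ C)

r ≈ 0.0523 m

Acceleration: |q|V = ½mv² ⇒ v = √(2|q|V/m) = √(2·4.806×10⁻¹⁹·1.28×10⁴/2.16×10⁻²⁶) ≈ 7.547×10⁵ m/s.
In the field: r = mv/(|q|B) = (2.16×10⁻²⁶)(7.547×10⁵)/((4.806×10⁻¹⁹)(0.648)) ≈ 0.0523 m.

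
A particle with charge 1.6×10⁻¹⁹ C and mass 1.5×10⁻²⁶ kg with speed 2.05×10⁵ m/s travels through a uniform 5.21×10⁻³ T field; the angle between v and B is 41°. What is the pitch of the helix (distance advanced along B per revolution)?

v∥ = v cosθ = 2.05×10⁵·cos41° ≈ 1.547×10⁵ m/s.
T = 2πm/(|q|B) = 2π(1.5×10⁻²⁶)/((1.6×10⁻¹⁹)(5.21×10⁻³)) ≈ 1.131×10⁻⁴ s.
pitch = v∥ T = (1.547×10⁵)(1.131×10⁻⁴) ≈ 17.5 m.

p ≈ 17.5 m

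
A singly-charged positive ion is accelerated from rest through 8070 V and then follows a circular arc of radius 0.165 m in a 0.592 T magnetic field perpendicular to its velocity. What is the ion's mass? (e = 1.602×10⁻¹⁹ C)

Combine |q|V = ½mv² and r = mv/(|q|B): eliminate v to get m = qB²r²/(2V).
m = (1.602×10⁻¹⁹)(0.592)²(0.165)²/(2·8070) ≈ 9.47×10⁻²⁶ kg.

m ≈ 9.47×10⁻²⁶ kg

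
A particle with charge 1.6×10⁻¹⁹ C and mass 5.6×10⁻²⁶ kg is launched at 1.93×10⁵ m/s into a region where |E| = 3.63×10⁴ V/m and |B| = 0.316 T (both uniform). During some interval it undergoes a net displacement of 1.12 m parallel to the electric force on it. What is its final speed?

B does no work; ΔKE = |q|E d.
½mv_f² = ½mv₀² + |q|Ed = ½(5.6×10⁻²⁶)(1.93×10⁵)² + (1.6×10⁻¹⁹)(3.63×10⁴)(1.12) ≈ 1.043×10⁻¹⁵ J + 6.505×10⁻¹⁵ J ≈ 7.548×10⁻¹⁵ J.
v_f = √(2·7.548×10⁻¹⁵/5.6×10⁻²⁶) ≈ 5.19×10⁵ m/s.

v_f ≈ 5.19×10⁵ m/s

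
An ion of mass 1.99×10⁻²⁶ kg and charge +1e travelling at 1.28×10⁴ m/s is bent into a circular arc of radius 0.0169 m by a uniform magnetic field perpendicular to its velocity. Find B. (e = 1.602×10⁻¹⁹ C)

From |q|vB = mv²/r, B = mv/(|q|r).
B = (1.99×10⁻²⁶)(1.28×10⁴)/((1.602×10⁻¹⁹)(0.0169)) ≈ 0.0941 T.

B ≈ 0.0941 T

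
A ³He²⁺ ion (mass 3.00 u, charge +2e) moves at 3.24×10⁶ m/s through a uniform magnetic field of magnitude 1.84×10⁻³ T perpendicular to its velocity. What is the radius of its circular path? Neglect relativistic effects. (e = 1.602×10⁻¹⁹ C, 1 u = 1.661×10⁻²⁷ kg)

The magnetic force provides the centripetal force: |q|vB = mv²/r.
r = mv/(|q|B) = (4.983×10⁻²⁷)(3.24×10⁶)/((3.204×10⁻¹⁹)(1.84×10⁻³)) ≈ 27.4 m.

r ≈ 27.4 m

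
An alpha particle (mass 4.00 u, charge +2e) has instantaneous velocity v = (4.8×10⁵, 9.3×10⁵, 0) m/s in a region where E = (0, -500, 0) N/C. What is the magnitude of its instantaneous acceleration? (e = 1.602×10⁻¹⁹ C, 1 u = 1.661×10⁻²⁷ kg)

Only an electric field acts, so F = qE = (3.204×10⁻¹⁹ C)·(0, -500, 0) = (0, -1.60×10⁻¹⁶, 0) N.
|a| = |F|/m = 1.602×10⁻¹⁶/6.644×10⁻²⁷ ≈ 2.41×10¹⁰ m/s².

|a| ≈ 2.41×10¹⁰ m/s²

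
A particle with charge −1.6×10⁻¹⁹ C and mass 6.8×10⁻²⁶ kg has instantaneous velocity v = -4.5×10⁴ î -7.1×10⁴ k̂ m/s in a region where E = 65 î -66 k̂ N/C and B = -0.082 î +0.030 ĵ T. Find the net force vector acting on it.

v×B = (2130, 5820, -1350) N/C.
E + v×B = (2200, 5820, -1420) N/C.
F = q(E + v×B) = (−1.6×10⁻¹⁹ C)·(2200, 5820, -1420) = (-3.51×10⁻¹⁶, -9.32×10⁻¹⁶, 2.27×10⁻¹⁶) N.

F ≈ (-3.51×10⁻¹⁶, -9.32×10⁻¹⁶, 2.27×10⁻¹⁶) N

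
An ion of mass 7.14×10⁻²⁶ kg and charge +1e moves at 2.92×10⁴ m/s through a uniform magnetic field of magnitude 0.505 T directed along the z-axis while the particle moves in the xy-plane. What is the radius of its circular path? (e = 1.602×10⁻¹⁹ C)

r ≈ 0.0258 m

The magnetic force provides the centripetal force: |q|vB = mv²/r.
r = mv/(|q|B) = (7.14×10⁻²⁶)(2.92×10⁴)/((1.602×10⁻¹⁹)(0.505)) ≈ 0.0258 m.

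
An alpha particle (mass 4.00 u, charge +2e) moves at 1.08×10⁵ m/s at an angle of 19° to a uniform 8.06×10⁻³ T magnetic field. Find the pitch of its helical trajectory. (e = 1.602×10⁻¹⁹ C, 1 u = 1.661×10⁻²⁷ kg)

p ≈ 1.65 m

v∥ = v cosθ = 1.08×10⁵·cos19° ≈ 1.021×10⁵ m/s.
T = 2πm/(|q|B) = 2π(6.644×10⁻²⁷)/((3.204×10⁻¹⁹)(8.06×10⁻³)) ≈ 1.617×10⁻⁵ s.
pitch = v∥ T = (1.021×10⁵)(1.617×10⁻⁵) ≈ 1.65 m.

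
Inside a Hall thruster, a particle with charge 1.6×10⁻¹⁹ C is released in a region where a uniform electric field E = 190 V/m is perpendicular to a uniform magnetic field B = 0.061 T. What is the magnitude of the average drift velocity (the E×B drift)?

v_d ≈ 3100 m/s

In crossed fields the guiding centre drifts at v_d = |E×B|/B² = E/B, independent of charge and mass.
v_d = 190/0.061 = 3100 m/s.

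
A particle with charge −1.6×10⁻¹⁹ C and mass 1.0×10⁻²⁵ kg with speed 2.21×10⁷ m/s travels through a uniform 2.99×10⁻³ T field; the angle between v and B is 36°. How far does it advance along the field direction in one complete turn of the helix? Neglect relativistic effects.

p ≈ 2.35×10⁴ m

v∥ = v cosθ = 2.21×10⁷·cos36° ≈ 1.788×10⁷ m/s.
T = 2πm/(|q|B) = 2π(1.0×10⁻²⁵)/((1.6×10⁻¹⁹)(2.99×10⁻³)) ≈ 1.313×10⁻³ s.
pitch = v∥ T = (1.788×10⁷)(1.313×10⁻³) ≈ 2.35×10⁴ m.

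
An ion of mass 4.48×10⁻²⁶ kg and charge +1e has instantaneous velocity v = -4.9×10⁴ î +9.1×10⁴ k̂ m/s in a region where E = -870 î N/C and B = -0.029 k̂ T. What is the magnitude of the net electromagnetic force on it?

v×B = (0, -1420, 0) N/C.
E + v×B = (-870, -1420, 0) N/C.
F = q(E + v×B) = (1.602×10⁻¹⁹ C)·(-870, -1420, 0) = (-1.39×10⁻¹⁶, -2.28×10⁻¹⁶, 0) N.
|F| = 2.67×10⁻¹⁶ N.

|F| ≈ 2.67×10⁻¹⁶ N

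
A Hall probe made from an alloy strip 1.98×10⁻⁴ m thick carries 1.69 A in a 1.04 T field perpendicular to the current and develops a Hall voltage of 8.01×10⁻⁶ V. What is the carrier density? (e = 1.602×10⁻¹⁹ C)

From V_H = IB/(n e t), n = IB/(V_H e t).
n = (1.69)(1.04)/((8.01×10⁻⁶)(1.602×10⁻¹⁹)(1.98×10⁻⁴)) ≈ 6.92×10²⁷ m⁻³.

n ≈ 6.92×10²⁷ m⁻³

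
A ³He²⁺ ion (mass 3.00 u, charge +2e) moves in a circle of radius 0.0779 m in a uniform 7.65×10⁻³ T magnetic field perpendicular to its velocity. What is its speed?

v ≈ 3.83×10⁴ m/s

From |q|vB = mv²/r, v = |q|Br/m.
v = (3.204×10⁻¹⁹)(7.65×10⁻³)(0.0779)/4.983×10⁻²⁷ ≈ 3.83×10⁴ m/s.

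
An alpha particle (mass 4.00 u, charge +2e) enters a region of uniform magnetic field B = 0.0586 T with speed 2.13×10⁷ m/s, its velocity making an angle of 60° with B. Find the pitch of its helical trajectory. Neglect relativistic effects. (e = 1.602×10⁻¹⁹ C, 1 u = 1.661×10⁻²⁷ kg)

p ≈ 23.7 m

v∥ = v cosθ = 2.13×10⁷·cos60° ≈ 1.065×10⁷ m/s.
T = 2πm/(|q|B) = 2π(6.644×10⁻²⁷)/((3.204×10⁻¹⁹)(0.0586)) ≈ 2.223×10⁻⁶ s.
pitch = v∥ T = (1.065×10⁷)(2.223×10⁻⁶) ≈ 23.7 m.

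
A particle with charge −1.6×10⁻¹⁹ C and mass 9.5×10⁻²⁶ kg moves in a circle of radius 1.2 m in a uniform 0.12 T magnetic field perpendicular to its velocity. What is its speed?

From |q|vB = mv²/r, v = |q|Br/m.
v = (1.6×10⁻¹⁹)(0.12)(1.2)/9.5×10⁻²⁶ ≈ 2.4×10⁵ m/s.

v ≈ 2.4×10⁵ m/s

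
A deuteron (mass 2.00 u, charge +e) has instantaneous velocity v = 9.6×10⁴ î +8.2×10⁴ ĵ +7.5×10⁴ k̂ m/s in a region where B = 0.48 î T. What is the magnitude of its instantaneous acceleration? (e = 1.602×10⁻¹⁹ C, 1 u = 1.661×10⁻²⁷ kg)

v×B = (0, 3.60×10⁴, -3.94×10⁴) N/C.
F = q v×B = (1.602×10⁻¹⁹ C)·(0, 3.60×10⁴, -3.94×10⁴) = (0, 5.77×10⁻¹⁵, -6.31×10⁻¹⁵) N.
|a| = |F|/m = 8.545×10⁻¹⁵/3.322×10⁻²⁷ ≈ 2.57×10¹² m/s².

|a| ≈ 2.57×10¹² m/s²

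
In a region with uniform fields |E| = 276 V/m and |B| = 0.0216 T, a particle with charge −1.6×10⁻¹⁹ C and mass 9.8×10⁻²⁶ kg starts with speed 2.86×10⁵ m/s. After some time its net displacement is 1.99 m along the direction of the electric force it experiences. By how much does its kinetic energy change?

The magnetic force is always ⟂ v and does no work; only the electric force changes KE.
ΔKE = F_E · d = |q|E d = (1.6×10⁻¹⁹)(276)(1.99) ≈ 8.79×10⁻¹⁷ J.

ΔKE ≈ 8.79×10⁻¹⁷ J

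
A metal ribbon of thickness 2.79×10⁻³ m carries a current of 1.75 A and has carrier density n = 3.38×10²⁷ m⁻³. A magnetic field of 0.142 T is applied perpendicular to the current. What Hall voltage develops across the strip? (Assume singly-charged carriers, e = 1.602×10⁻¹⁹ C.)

V_H = IB/(n e t).
V_H = (1.75)(0.142)/((3.38×10²⁷)(1.602×10⁻¹⁹)(2.79×10⁻³)) ≈ 1.64×10⁻⁷ V.

V_H ≈ 1.64×10⁻⁷ V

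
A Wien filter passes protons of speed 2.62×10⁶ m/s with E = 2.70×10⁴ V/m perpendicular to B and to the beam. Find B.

B = 0.0103 T

Balance of forces in the selector: qE = qvB ⇒ B = E/v.
B = 2.70×10⁴/2.62×10⁶ = 0.0103 T.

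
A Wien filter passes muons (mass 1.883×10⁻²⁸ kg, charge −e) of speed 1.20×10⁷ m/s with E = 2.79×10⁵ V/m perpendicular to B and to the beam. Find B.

Balance of forces in the selector: qE = qvB ⇒ B = E/v.
B = 2.79×10⁵/1.20×10⁷ = 0.0232 T.

B = 0.0232 T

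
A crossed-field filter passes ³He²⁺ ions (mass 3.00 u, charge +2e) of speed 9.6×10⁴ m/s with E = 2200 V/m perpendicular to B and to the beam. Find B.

B = 0.023 T

Balance of forces in the selector: qE = qvB ⇒ B = E/v.
B = 2200/9.6×10⁴ = 0.023 T.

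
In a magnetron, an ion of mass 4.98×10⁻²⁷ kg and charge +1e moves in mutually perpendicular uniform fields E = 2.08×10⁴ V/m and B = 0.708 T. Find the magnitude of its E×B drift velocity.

v_d ≈ 2.94×10⁴ m/s

The E×B drift speed is v_d = E/B.
v_d = 2.08×10⁴/0.708 = 2.94×10⁴ m/s.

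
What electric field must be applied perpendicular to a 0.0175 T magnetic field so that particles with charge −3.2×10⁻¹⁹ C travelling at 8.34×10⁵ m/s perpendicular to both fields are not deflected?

E = 1.46×10⁴ V/m

For straight-line motion qE = qvB, so E = vB.
E = 8.34×10⁵ × 0.0175 = 1.46×10⁴ V/m.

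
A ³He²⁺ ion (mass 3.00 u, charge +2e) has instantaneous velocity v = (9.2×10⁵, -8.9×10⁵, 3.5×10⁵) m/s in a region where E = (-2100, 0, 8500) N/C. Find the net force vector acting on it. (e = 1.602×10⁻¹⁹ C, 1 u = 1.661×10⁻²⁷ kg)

F ≈ (-6.73×10⁻¹⁶, 0, 2.72×10⁻¹⁵) N

Only an electric field acts, so F = qE = (3.204×10⁻¹⁹ C)·(-2100, 0, 8500) = (-6.73×10⁻¹⁶, 0, 2.72×10⁻¹⁵) N.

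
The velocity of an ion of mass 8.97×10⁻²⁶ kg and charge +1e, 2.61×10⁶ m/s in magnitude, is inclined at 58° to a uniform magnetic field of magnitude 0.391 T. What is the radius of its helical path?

r ≈ 3.17 m

v⊥ = v sinθ = 2.61×10⁶·sin58° ≈ 2.213×10⁶ m/s.
r = m v⊥/(|q|B) = (8.97×10⁻²⁶)(2.213×10⁶)/((1.602×10⁻¹⁹)(0.391)) ≈ 3.17 m.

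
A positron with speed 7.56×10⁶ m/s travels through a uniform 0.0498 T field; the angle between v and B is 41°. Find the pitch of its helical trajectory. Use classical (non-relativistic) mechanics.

v∥ = v cosθ = 7.56×10⁶·cos41° ≈ 5.706×10⁶ m/s.
T = 2πm/(|q|B) = 2π(9.109×10⁻³¹)/((1.602×10⁻¹⁹)(0.0498)) ≈ 7.174×10⁻¹⁰ s.
pitch = v∥ T = (5.706×10⁶)(7.174×10⁻¹⁰) ≈ 4.09×10⁻³ m.

p ≈ 4.09×10⁻³ m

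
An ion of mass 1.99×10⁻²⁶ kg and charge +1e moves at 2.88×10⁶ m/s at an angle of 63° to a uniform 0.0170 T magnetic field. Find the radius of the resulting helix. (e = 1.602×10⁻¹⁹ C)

r ≈ 18.8 m

v⊥ = v sinθ = 2.88×10⁶·sin63° ≈ 2.566×10⁶ m/s.
r = m v⊥/(|q|B) = (1.99×10⁻²⁶)(2.566×10⁶)/((1.602×10⁻¹⁹)(0.0170)) ≈ 18.8 m.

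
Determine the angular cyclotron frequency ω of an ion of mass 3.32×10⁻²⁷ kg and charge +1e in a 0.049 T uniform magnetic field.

ω ≈ 2.4×10⁶ rad/s

ω = |q|B/m.
ω = (1.602×10⁻¹⁹)(0.049)/3.32×10⁻²⁷ ≈ 2.4×10⁶ rad/s.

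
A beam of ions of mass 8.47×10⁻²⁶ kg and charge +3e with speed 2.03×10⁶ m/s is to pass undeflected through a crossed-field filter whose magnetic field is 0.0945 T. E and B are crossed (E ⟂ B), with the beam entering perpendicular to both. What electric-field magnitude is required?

E = 1.92×10⁵ V/m

For straight-line motion qE = qvB, so E = vB.
E = 2.03×10⁶ × 0.0945 = 1.92×10⁵ V/m.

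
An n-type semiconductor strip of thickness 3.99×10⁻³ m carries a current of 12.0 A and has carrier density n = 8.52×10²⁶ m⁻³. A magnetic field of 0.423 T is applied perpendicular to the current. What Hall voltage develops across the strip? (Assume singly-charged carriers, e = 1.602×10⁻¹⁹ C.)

V_H ≈ 9.32×10⁻⁶ V

V_H = IB/(n e t).
V_H = (12.0)(0.423)/((8.52×10²⁶)(1.602×10⁻¹⁹)(3.99×10⁻³)) ≈ 9.32×10⁻⁶ V.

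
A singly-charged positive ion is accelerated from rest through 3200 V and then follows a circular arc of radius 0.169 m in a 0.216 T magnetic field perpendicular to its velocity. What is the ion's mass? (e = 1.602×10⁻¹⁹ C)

m ≈ 3.34×10⁻²⁶ kg

Combine |q|V = ½mv² and r = mv/(|q|B): eliminate v to get m = qB²r²/(2V).
m = (1.602×10⁻¹⁹)(0.216)²(0.169)²/(2·3200) ≈ 3.34×10⁻²⁶ kg.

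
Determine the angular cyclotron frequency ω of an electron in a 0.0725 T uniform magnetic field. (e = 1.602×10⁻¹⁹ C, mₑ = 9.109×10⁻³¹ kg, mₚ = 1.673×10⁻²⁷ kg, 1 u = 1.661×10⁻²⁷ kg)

ω ≈ 1.28×10¹⁰ rad/s

ω = |q|B/m.
ω = (1.602×10⁻¹⁹)(0.0725)/9.109×10⁻³¹ ≈ 1.28×10¹⁰ rad/s.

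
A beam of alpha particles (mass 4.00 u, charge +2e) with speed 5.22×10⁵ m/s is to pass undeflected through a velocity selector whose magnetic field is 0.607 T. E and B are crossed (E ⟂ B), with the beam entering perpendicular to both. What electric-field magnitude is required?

E = 3.17×10⁵ V/m

For straight-line motion qE = qvB, so E = vB.
E = 5.22×10⁵ × 0.607 = 3.17×10⁵ V/m.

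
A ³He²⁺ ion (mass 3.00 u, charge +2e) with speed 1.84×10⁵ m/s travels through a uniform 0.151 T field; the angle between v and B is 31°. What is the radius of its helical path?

v⊥ = v sinθ = 1.84×10⁵·sin31° ≈ 9.477×10⁴ m/s.
r = m v⊥/(|q|B) = (4.983×10⁻²⁷)(9.477×10⁴)/((3.204×10⁻¹⁹)(0.151)) ≈ 9.76×10⁻³ m.

r ≈ 9.76×10⁻³ m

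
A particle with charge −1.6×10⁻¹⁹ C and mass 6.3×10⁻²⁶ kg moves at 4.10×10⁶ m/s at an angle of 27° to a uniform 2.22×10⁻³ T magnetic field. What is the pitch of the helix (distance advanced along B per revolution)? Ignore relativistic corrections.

p ≈ 4070 m

v∥ = v cosθ = 4.10×10⁶·cos27° ≈ 3.653×10⁶ m/s.
T = 2πm/(|q|B) = 2π(6.3×10⁻²⁶)/((1.6×10⁻¹⁹)(2.22×10⁻³)) ≈ 1.114×10⁻³ s.
pitch = v∥ T = (3.653×10⁶)(1.114×10⁻³) ≈ 4070 m.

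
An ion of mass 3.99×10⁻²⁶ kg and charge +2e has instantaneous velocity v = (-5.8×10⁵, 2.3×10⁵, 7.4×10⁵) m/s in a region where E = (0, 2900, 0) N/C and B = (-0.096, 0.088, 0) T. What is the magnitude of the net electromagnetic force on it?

v×B = (-6.51×10⁴, -7.10×10⁴, -2.90×10⁴) N/C.
E + v×B = (-6.51×10⁴, -6.81×10⁴, -2.90×10⁴) N/C.
F = q(E + v×B) = (3.204×10⁻¹⁹ C)·(-6.51×10⁴, -6.81×10⁴, -2.90×10⁴) = (-2.09×10⁻¹⁴, -2.18×10⁻¹⁴, -9.28×10⁻¹⁵) N.
|F| = 3.16×10⁻¹⁴ N.

|F| ≈ 3.16×10⁻¹⁴ N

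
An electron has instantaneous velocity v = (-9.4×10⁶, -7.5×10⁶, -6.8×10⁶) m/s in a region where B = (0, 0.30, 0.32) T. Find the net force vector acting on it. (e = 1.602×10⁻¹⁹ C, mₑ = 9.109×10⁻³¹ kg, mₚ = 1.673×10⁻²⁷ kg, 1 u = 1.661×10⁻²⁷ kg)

v×B = (-3.60×10⁵, 3.01×10⁶, -2.82×10⁶) N/C.
F = q v×B = (−1.602×10⁻¹⁹ C)·(-3.60×10⁵, 3.01×10⁶, -2.82×10⁶) = (5.77×10⁻¹⁴, -4.82×10⁻¹³, 4.52×10⁻¹³) N.

F ≈ (5.77×10⁻¹⁴, -4.82×10⁻¹³, 4.52×10⁻¹³) N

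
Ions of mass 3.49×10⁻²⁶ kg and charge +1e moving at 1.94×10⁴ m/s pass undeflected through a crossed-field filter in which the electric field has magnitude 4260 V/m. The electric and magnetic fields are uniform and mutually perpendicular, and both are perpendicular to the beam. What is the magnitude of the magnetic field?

B = 0.220 T

Balance of forces in the selector: qE = qvB ⇒ B = E/v.
B = 4260/1.94×10⁴ = 0.220 T.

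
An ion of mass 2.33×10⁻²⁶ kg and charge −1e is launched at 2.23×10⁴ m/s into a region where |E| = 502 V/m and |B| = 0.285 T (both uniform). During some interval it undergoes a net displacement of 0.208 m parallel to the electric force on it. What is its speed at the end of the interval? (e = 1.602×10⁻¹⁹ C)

v_f ≈ 4.40×10⁴ m/s

B does no work; ΔKE = |q|E d.
½mv_f² = ½mv₀² + |q|Ed = ½(2.33×10⁻²⁶)(2.23×10⁴)² + (1.602×10⁻¹⁹)(502)(0.208) ≈ 5.793×10⁻¹⁸ J + 1.673×10⁻¹⁷ J ≈ 2.252×10⁻¹⁷ J.
v_f = √(2·2.252×10⁻¹⁷/2.33×10⁻²⁶) ≈ 4.40×10⁴ m/s.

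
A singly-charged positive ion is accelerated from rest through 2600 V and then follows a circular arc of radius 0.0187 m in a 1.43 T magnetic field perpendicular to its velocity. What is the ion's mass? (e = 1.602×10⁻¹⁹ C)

m ≈ 2.20×10⁻²⁶ kg

Combine |q|V = ½mv² and r = mv/(|q|B): eliminate v to get m = qB²r²/(2V).
m = (1.602×10⁻¹⁹)(1.43)²(0.0187)²/(2·2600) ≈ 2.20×10⁻²⁶ kg.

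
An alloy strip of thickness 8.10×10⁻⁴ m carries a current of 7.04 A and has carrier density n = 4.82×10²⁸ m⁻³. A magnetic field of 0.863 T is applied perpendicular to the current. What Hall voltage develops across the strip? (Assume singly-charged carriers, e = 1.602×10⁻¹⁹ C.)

V_H ≈ 9.71×10⁻⁷ V

V_H = IB/(n e t).
V_H = (7.04)(0.863)/((4.82×10²⁸)(1.602×10⁻¹⁹)(8.10×10⁻⁴)) ≈ 9.71×10⁻⁷ V.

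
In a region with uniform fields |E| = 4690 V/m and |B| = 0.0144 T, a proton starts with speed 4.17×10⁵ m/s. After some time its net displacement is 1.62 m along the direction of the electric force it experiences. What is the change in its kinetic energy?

ΔKE ≈ 1.22×10⁻¹⁵ J

The magnetic force is always ⟂ v and does no work; only the electric force changes KE.
ΔKE = F_E · d = |q|E d = (1.602×10⁻¹⁹)(4690)(1.62) ≈ 1.22×10⁻¹⁵ J.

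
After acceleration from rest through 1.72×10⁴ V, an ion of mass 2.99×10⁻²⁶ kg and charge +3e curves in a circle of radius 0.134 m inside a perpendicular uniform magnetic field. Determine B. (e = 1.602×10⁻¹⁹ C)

B ≈ 0.345 T

v = √(2|q|V/m) = √(2·4.806×10⁻¹⁹·1.72×10⁴/2.99×10⁻²⁶) ≈ 7.436×10⁵ m/s.
B = mv/(|q|r) = (2.99×10⁻²⁶)(7.436×10⁵)/((4.806×10⁻¹⁹)(0.134)) ≈ 0.345 T.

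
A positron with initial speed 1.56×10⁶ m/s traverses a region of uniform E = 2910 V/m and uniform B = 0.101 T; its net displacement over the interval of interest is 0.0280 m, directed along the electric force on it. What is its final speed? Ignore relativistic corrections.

v_f ≈ 5.58×10⁶ m/s

B does no work; ΔKE = |q|E d.
½mv_f² = ½mv₀² + |q|Ed = ½(9.109×10⁻³¹)(1.56×10⁶)² + (1.602×10⁻¹⁹)(2910)(0.0280) ≈ 1.108×10⁻¹⁸ J + 1.305×10⁻¹⁷ J ≈ 1.416×10⁻¹⁷ J.
v_f = √(2·1.416×10⁻¹⁷/9.109×10⁻³¹) ≈ 5.58×10⁶ m/s.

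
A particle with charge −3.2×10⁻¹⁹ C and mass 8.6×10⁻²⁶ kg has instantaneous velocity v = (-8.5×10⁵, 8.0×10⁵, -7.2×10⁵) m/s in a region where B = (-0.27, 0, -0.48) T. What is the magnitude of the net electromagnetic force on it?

v×B = (-3.84×10⁵, -2.14×10⁵, 2.16×10⁵) N/C.
F = q v×B = (−3.2×10⁻¹⁹ C)·(-3.84×10⁵, -2.14×10⁵, 2.16×10⁵) = (1.23×10⁻¹³, 6.84×10⁻¹⁴, -6.91×10⁻¹⁴) N.
|F| = 1.57×10⁻¹³ N.

|F| ≈ 1.57×10⁻¹³ N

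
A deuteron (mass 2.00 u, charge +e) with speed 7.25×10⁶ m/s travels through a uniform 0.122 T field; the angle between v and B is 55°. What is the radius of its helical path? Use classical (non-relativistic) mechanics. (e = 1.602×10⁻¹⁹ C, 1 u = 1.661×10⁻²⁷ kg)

r ≈ 1.01 m

v⊥ = v sinθ = 7.25×10⁶·sin55° ≈ 5.939×10⁶ m/s.
r = m v⊥/(|q|B) = (3.322×10⁻²⁷)(5.939×10⁶)/((1.602×10⁻¹⁹)(0.122)) ≈ 1.01 m.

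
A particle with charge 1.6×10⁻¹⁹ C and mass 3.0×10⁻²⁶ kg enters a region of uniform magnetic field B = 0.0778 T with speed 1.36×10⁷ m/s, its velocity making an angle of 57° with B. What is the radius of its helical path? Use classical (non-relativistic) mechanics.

v⊥ = v sinθ = 1.36×10⁷·sin57° ≈ 1.141×10⁷ m/s.
r = m v⊥/(|q|B) = (3.0×10⁻²⁶)(1.141×10⁷)/((1.6×10⁻¹⁹)(0.0778)) ≈ 27.5 m.

r ≈ 27.5 m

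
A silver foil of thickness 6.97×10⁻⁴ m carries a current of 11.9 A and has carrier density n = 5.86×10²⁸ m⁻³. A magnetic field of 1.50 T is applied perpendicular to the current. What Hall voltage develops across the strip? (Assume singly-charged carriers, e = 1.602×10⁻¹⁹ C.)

V_H ≈ 2.73×10⁻⁶ V

V_H = IB/(n e t).
V_H = (11.9)(1.50)/((5.86×10²⁸)(1.602×10⁻¹⁹)(6.97×10⁻⁴)) ≈ 2.73×10⁻⁶ V.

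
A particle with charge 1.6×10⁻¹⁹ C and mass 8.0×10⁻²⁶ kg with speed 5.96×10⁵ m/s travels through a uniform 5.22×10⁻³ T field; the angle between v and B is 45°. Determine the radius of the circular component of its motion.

v⊥ = v sinθ = 5.96×10⁵·sin45° ≈ 4.214×10⁵ m/s.
r = m v⊥/(|q|B) = (8.0×10⁻²⁶)(4.214×10⁵)/((1.6×10⁻¹⁹)(5.22×10⁻³)) ≈ 40.4 m.

r ≈ 40.4 m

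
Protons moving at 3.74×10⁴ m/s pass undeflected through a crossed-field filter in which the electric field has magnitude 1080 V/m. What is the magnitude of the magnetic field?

B = 0.0289 T

Balance of forces in the selector: qE = qvB ⇒ B = E/v.
B = 1080/3.74×10⁴ = 0.0289 T.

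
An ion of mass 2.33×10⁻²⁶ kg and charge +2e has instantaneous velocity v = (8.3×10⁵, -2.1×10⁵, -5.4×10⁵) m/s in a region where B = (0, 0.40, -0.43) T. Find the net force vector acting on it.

F ≈ (9.81×10⁻¹⁴, 1.14×10⁻¹³, 1.06×10⁻¹³) N

v×B = (3.06×10⁵, 3.57×10⁵, 3.32×10⁵) N/C.
F = q v×B = (3.204×10⁻¹⁹ C)·(3.06×10⁵, 3.57×10⁵, 3.32×10⁵) = (9.81×10⁻¹⁴, 1.14×10⁻¹³, 1.06×10⁻¹³) N.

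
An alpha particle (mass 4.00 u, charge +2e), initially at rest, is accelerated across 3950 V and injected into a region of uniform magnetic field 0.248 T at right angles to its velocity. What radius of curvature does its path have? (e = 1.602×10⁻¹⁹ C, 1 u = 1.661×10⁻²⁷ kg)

r ≈ 0.0516 m

Acceleration: |q|V = ½mv² ⇒ v = √(2|q|V/m) = √(2·3.204×10⁻¹⁹·3950/6.644×10⁻²⁷) ≈ 6.172×10⁵ m/s.
In the field: r = mv/(|q|B) = (6.644×10⁻²⁷)(6.172×10⁵)/((3.204×10⁻¹⁹)(0.248)) ≈ 0.0516 m.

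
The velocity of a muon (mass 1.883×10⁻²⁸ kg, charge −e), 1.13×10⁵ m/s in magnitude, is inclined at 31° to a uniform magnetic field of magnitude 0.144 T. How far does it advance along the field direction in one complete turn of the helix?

v∥ = v cosθ = 1.13×10⁵·cos31° ≈ 9.686×10⁴ m/s.
T = 2πm/(|q|B) = 2π(1.883×10⁻²⁸)/((1.602×10⁻¹⁹)(0.144)) ≈ 5.129×10⁻⁸ s.
pitch = v∥ T = (9.686×10⁴)(5.129×10⁻⁸) ≈ 4.97×10⁻³ m.

p ≈ 4.97×10⁻³ m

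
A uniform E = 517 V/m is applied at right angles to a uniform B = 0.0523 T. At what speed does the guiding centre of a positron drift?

v_d ≈ 9890 m/s

The E×B drift speed is v_d = E/B.
v_d = 517/0.0523 = 9890 m/s.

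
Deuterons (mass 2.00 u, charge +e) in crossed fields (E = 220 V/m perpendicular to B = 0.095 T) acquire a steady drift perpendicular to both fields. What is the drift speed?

The steady drift has the magnetic force balancing the electric force, so v_d = E/B.
v_d = 220/0.095 = 2300 m/s.

v_d ≈ 2300 m/s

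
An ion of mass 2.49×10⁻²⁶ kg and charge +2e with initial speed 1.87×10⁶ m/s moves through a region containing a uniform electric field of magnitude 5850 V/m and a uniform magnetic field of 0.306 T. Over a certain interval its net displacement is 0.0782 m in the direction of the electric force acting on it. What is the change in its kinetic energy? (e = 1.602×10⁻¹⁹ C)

The magnetic force is always ⟂ v and does no work; only the electric force changes KE.
ΔKE = F_E · d = |q|E d = (3.204×10⁻¹⁹)(5850)(0.0782) ≈ 1.47×10⁻¹⁶ J.

ΔKE ≈ 1.47×10⁻¹⁶ J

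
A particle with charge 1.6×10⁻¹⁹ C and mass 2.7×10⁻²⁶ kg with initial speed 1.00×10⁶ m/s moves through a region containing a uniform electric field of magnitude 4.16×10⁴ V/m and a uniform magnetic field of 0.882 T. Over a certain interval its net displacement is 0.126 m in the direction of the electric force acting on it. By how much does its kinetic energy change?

The magnetic force is always ⟂ v and does no work; only the electric force changes KE.
ΔKE = F_E · d = |q|E d = (1.6×10⁻¹⁹)(4.16×10⁴)(0.126) ≈ 8.39×10⁻¹⁶ J.

ΔKE ≈ 8.39×10⁻¹⁶ J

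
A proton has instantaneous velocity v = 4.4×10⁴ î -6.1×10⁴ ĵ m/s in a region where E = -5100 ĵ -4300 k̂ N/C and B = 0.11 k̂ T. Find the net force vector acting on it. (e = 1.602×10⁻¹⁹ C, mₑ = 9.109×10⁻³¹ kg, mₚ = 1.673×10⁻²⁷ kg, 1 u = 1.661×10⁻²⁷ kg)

F ≈ (-1.07×10⁻¹⁵, -1.59×10⁻¹⁵, -6.89×10⁻¹⁶) N

v×B = (-6710, -4840, 0) N/C.
E + v×B = (-6710, -9940, -4300) N/C.
F = q(E + v×B) = (1.602×10⁻¹⁹ C)·(-6710, -9940, -4300) = (-1.07×10⁻¹⁵, -1.59×10⁻¹⁵, -6.89×10⁻¹⁶) N.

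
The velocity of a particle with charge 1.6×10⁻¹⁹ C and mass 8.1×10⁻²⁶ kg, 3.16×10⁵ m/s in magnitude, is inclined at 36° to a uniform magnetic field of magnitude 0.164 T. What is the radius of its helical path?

v⊥ = v sinθ = 3.16×10⁵·sin36° ≈ 1.857×10⁵ m/s.
r = m v⊥/(|q|B) = (8.1×10⁻²⁶)(1.857×10⁵)/((1.6×10⁻¹⁹)(0.164)) ≈ 0.573 m.

r ≈ 0.573 m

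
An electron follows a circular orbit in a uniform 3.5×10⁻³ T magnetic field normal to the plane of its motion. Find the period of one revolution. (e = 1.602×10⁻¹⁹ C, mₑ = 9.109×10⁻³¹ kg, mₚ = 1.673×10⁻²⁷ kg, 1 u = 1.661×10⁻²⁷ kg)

T ≈ 1.0×10⁻⁸ s

The cyclotron period depends only on m, q, B: T = 2πm/(|q|B).
T = 2π(9.109×10⁻³¹)/((1.602×10⁻¹⁹)(3.5×10⁻³)) ≈ 1.0×10⁻⁸ s.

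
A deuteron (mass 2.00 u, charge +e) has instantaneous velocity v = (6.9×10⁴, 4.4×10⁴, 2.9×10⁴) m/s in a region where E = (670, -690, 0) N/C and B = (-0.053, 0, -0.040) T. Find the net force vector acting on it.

F ≈ (-1.75×10⁻¹⁶, 8.54×10⁻¹⁷, 3.74×10⁻¹⁶) N

v×B = (-1760, 1220, 2330) N/C.
E + v×B = (-1090, 533, 2330) N/C.
F = q(E + v×B) = (1.602×10⁻¹⁹ C)·(-1090, 533, 2330) = (-1.75×10⁻¹⁶, 8.54×10⁻¹⁷, 3.74×10⁻¹⁶) N.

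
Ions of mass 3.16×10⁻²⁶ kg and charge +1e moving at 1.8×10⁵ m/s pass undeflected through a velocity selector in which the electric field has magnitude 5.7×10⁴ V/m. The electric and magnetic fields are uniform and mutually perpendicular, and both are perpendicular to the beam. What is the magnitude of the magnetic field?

B = 0.32 T

Balance of forces in the selector: qE = qvB ⇒ B = E/v.
B = 5.7×10⁴/1.8×10⁵ = 0.32 T.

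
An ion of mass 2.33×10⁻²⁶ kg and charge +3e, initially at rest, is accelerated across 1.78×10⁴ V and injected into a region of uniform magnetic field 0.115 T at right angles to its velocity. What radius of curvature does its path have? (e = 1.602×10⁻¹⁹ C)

r ≈ 0.361 m

Acceleration: |q|V = ½mv² ⇒ v = √(2|q|V/m) = √(2·4.806×10⁻¹⁹·1.78×10⁴/2.33×10⁻²⁶) ≈ 8.569×10⁵ m/s.
In the field: r = mv/(|q|B) = (2.33×10⁻²⁶)(8.569×10⁵)/((4.806×10⁻¹⁹)(0.115)) ≈ 0.361 m.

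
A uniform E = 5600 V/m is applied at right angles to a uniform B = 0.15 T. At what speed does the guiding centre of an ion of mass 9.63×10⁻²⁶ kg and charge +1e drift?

In crossed fields the guiding centre drifts at v_d = |E×B|/B² = E/B, independent of charge and mass.
v_d = 5600/0.15 = 3.7×10⁴ m/s.

v_d ≈ 3.7×10⁴ m/s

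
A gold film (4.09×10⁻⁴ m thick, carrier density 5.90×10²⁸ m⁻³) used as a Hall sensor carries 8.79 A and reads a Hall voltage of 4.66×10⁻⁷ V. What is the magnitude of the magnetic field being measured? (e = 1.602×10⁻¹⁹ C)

From V_H = IB/(n e t), B = V_H n e t / I.
B = (4.66×10⁻⁷)(5.90×10²⁸)(1.602×10⁻¹⁹)(4.09×10⁻⁴)/8.79 ≈ 0.205 T.

B ≈ 0.205 T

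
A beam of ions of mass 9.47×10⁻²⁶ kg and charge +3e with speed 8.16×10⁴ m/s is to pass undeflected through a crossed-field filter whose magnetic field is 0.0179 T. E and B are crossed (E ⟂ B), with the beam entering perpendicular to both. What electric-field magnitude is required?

E = 1460 V/m

For straight-line motion qE = qvB, so E = vB.
E = 8.16×10⁴ × 0.0179 = 1460 V/m.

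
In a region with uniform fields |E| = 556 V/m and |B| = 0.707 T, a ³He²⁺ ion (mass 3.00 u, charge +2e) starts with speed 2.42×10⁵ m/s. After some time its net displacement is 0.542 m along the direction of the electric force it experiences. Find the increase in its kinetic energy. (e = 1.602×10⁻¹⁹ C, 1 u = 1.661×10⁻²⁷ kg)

ΔKE ≈ 9.66×10⁻¹⁷ J

The magnetic force is always ⟂ v and does no work; only the electric force changes KE.
ΔKE = F_E · d = |q|E d = (3.204×10⁻¹⁹)(556)(0.542) ≈ 9.66×10⁻¹⁷ J.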